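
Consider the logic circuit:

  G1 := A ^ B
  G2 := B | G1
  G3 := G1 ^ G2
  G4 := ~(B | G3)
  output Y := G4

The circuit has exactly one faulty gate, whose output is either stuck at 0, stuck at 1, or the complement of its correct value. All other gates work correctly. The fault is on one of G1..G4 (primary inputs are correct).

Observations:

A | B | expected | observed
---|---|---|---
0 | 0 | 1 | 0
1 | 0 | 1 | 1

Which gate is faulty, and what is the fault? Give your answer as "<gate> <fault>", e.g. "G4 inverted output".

Fault-free values for test 1 (A=0, B=0): G1=0, G2=0, G3=0, G4=1, giving Y=1. Observed 0.
Test 1: faults giving observed 0 are {G2 stuck-at-1, G2 inverted output, G3 stuck-at-1, G3 inverted output, G4 stuck-at-0, G4 inverted output}.
Test 2 (A=1, B=0): fault-free G1=1, G2=1, G3=0, G4=1 → 1; observed 1. Eliminates G2 inverted output, G3 stuck-at-1, G3 inverted output, G4 stuck-at-0, G4 inverted output.
Only G2 stuck-at-1 is consistent with every test.

G2 stuck-at-1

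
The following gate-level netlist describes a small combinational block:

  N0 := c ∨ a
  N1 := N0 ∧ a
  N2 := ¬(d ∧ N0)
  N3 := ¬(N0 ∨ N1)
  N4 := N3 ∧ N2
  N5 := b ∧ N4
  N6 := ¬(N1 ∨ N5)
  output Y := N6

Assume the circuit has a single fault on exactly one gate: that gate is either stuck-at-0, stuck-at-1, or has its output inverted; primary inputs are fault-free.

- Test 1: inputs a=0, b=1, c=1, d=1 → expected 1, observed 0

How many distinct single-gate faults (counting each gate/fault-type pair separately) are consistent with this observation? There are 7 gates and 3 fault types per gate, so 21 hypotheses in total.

Fault-free: N0=1, N1=0, N2=0, N3=0, N4=0, N5=0, N6=1 → 1. Observed 0.
  N0: stuck-at-0, inverted output ✓; others ✗
  N1: stuck-at-1, inverted output ✓; others ✗
  N2: none of the 3 fault types match ✗
  N3: none of the 3 fault types match ✗
  N4: stuck-at-1, inverted output ✓; others ✗
  N5: stuck-at-1, inverted output ✓; others ✗
  N6: stuck-at-0, inverted output ✓; others ✗
Consistent faults: {N0 stuck-at-0, N0 inverted output, N1 stuck-at-1, N1 inverted output, N4 stuck-at-1, N4 inverted output, N5 stuck-at-1, N5 inverted output, N6 stuck-at-0, N6 inverted output} — 10 in all.

10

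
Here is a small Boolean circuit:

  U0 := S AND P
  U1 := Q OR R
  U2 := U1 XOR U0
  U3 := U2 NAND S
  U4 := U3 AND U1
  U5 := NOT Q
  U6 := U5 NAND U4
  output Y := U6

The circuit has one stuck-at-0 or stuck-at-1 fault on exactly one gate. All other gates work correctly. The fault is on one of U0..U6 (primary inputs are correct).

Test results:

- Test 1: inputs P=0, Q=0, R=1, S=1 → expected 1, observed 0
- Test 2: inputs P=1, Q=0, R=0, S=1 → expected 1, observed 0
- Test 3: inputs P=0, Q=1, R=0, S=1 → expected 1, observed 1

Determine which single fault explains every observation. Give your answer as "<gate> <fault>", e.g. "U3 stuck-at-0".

U4 stuck-at-1

Fault-free values for test 1 (P=0, Q=0, R=1, S=1): U0=0, U1=1, U2=1, U3=0, U4=0, U5=1, U6=1, giving Y=1. Observed 0.
Test 1: faults giving observed 0 are {U0 stuck-at-1, U2 stuck-at-0, U3 stuck-at-1, U4 stuck-at-1, U6 stuck-at-0}.
Test 2 (P=1, Q=0, R=0, S=1): fault-free U0=1, U1=0, U2=1, U3=0, U4=0, U5=1, U6=1 → 1; observed 0. Eliminates U0 stuck-at-1, U2 stuck-at-0, U3 stuck-at-1.
Test 3 (P=0, Q=1, R=0, S=1): fault-free U0=0, U1=1, U2=1, U3=0, U4=0, U5=0, U6=1 → 1; observed 1. Eliminates U6 stuck-at-0.
Only U4 stuck-at-1 is consistent with every test.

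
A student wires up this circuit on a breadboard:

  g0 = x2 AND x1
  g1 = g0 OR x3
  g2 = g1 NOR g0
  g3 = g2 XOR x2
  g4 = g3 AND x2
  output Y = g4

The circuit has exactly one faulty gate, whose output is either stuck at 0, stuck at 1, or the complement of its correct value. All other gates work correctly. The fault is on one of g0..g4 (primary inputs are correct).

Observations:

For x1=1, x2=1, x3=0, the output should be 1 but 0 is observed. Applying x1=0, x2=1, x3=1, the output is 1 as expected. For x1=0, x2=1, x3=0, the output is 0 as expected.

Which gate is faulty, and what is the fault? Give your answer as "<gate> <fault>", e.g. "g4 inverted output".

Fault-free values for test 1 (x1=1, x2=1, x3=0): g0=1, g1=1, g2=0, g3=1, g4=1, giving Y=1. Observed 0.
Test 1: faults giving observed 0 are {g0 stuck-at-0, g0 inverted output, g2 stuck-at-1, g2 inverted output, g3 stuck-at-0, g3 inverted output, g4 stuck-at-0, g4 inverted output}.
Test 2 (x1=0, x2=1, x3=1): fault-free g0=0, g1=1, g2=0, g3=1, g4=1 → 1; observed 1. Eliminates g2 stuck-at-1, g2 inverted output, g3 stuck-at-0, g3 inverted output, g4 stuck-at-0, g4 inverted output.
Test 3 (x1=0, x2=1, x3=0): fault-free g0=0, g1=0, g2=1, g3=0, g4=0 → 0; observed 0. Eliminates g0 inverted output.
Only g0 stuck-at-0 is consistent with every test.

g0 stuck-at-0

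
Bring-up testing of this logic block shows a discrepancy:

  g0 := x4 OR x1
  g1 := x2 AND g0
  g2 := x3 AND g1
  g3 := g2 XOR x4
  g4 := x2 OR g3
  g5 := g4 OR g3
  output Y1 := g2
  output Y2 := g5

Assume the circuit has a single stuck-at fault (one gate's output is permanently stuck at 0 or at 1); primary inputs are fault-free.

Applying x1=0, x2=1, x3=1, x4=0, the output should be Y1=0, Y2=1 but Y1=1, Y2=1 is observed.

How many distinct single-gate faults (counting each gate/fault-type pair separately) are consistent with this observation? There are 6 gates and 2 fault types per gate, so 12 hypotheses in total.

Fault-free: g0=0, g1=0, g2=0, g3=0, g4=1, g5=1 → Y1=0, Y2=1. Observed Y1=1, Y2=1.
  g0 stuck-at-0: output Y1=0, Y2=1 ✗
  g0 stuck-at-1: output Y1=1, Y2=1 ✓
  g1 stuck-at-0: output Y1=0, Y2=1 ✗
  g1 stuck-at-1: output Y1=1, Y2=1 ✓
  g2 stuck-at-0: output Y1=0, Y2=1 ✗
  g2 stuck-at-1: output Y1=1, Y2=1 ✓
  g3 stuck-at-0: output Y1=0, Y2=1 ✗
  g3 stuck-at-1: output Y1=0, Y2=1 ✗
  g4 stuck-at-0: output Y1=0, Y2=0 ✗
  g4 stuck-at-1: output Y1=0, Y2=1 ✗
  g5 stuck-at-0: output Y1=0, Y2=0 ✗
  g5 stuck-at-1: output Y1=0, Y2=1 ✗
Consistent faults: {g0 stuck-at-1, g1 stuck-at-1, g2 stuck-at-1} — 3 in all.

3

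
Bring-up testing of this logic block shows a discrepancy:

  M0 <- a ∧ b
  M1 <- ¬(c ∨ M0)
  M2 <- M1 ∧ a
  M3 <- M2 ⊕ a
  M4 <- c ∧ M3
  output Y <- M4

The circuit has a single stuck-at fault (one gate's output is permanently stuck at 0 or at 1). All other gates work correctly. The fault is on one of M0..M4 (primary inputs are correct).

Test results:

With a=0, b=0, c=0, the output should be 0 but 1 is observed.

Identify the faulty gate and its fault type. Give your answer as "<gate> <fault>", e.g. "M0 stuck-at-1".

M4 stuck-at-1

Fault-free values for test 1 (a=0, b=0, c=0): M0=0, M1=1, M2=0, M3=0, M4=0, giving Y=0. Observed 1.
Test 1: faults giving observed 1 are {M4 stuck-at-1}.
Only M4 stuck-at-1 is consistent with every test.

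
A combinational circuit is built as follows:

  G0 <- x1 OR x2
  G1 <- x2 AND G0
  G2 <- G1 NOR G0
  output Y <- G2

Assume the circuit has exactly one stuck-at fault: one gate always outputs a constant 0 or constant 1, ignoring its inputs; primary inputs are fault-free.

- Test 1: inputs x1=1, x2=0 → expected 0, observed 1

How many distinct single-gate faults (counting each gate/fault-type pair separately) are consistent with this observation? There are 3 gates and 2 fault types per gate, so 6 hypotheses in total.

2

Fault-free: G0=1, G1=0, G2=0 → 0. Observed 1.
  G0 stuck-at-0: output 1 ✓
  G0 stuck-at-1: output 0 ✗
  G1 stuck-at-0: output 0 ✗
  G1 stuck-at-1: output 0 ✗
  G2 stuck-at-0: output 0 ✗
  G2 stuck-at-1: output 1 ✓
Consistent faults: {G0 stuck-at-0, G2 stuck-at-1} — 2 in all.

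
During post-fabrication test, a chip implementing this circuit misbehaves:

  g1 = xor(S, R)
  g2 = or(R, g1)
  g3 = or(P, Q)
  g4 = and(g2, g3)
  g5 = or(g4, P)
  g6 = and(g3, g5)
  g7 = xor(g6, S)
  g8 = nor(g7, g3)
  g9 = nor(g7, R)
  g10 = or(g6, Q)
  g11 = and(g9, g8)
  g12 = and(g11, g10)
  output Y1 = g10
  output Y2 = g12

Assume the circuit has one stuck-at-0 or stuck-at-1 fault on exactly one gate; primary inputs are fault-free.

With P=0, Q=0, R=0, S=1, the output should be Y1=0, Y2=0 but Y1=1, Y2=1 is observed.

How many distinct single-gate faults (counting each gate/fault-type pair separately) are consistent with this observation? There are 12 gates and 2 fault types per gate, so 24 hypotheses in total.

1

Fault-free: g1=1, g2=1, g3=0, g4=0, g5=0, g6=0, g7=1, g8=0, g9=0, g10=0, g11=0, g12=0 → Y1=0, Y2=0. Observed Y1=1, Y2=1.
  g1: none of the 2 fault types match ✗
  g2: none of the 2 fault types match ✗
  g3: none of the 2 fault types match ✗
  g4: none of the 2 fault types match ✗
  g5: none of the 2 fault types match ✗
  g6: stuck-at-1 ✓; others ✗
  g7: none of the 2 fault types match ✗
  g8: none of the 2 fault types match ✗
  g9: none of the 2 fault types match ✗
  g10: none of the 2 fault types match ✗
  g11: none of the 2 fault types match ✗
  g12: none of the 2 fault types match ✗
Consistent faults: {g6 stuck-at-1} — 1 in all.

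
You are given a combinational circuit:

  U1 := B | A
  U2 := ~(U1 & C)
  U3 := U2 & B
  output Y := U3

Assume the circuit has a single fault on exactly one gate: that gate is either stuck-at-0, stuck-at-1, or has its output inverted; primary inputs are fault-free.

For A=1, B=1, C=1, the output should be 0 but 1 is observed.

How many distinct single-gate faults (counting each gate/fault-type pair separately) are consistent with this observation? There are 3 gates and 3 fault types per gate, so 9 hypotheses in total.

Fault-free: U1=1, U2=0, U3=0 → 0. Observed 1.
  U1 stuck-at-0: output 1 ✓
  U1 stuck-at-1: output 0 ✗
  U1 inverted output: output 1 ✓
  U2 stuck-at-0: output 0 ✗
  U2 stuck-at-1: output 1 ✓
  U2 inverted output: output 1 ✓
  U3 stuck-at-0: output 0 ✗
  U3 stuck-at-1: output 1 ✓
  U3 inverted output: output 1 ✓
Consistent faults: {U1 stuck-at-0, U1 inverted output, U2 stuck-at-1, U2 inverted output, U3 stuck-at-1, U3 inverted output} — 6 in all.

6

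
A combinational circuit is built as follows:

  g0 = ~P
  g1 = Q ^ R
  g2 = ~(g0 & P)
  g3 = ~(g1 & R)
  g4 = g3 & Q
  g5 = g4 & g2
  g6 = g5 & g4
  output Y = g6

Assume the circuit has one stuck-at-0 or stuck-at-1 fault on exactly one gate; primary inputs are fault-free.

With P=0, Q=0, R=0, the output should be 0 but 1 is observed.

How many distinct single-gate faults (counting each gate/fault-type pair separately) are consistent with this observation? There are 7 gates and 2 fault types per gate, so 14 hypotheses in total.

2

Fault-free: g0=1, g1=0, g2=1, g3=1, g4=0, g5=0, g6=0 → 0. Observed 1.
  g0 stuck-at-0: output 0 ✗
  g0 stuck-at-1: output 0 ✗
  g1 stuck-at-0: output 0 ✗
  g1 stuck-at-1: output 0 ✗
  g2 stuck-at-0: output 0 ✗
  g2 stuck-at-1: output 0 ✗
  g3 stuck-at-0: output 0 ✗
  g3 stuck-at-1: output 0 ✗
  g4 stuck-at-0: output 0 ✗
  g4 stuck-at-1: output 1 ✓
  g5 stuck-at-0: output 0 ✗
  g5 stuck-at-1: output 0 ✗
  g6 stuck-at-0: output 0 ✗
  g6 stuck-at-1: output 1 ✓
Consistent faults: {g4 stuck-at-1, g6 stuck-at-1} — 2 in all.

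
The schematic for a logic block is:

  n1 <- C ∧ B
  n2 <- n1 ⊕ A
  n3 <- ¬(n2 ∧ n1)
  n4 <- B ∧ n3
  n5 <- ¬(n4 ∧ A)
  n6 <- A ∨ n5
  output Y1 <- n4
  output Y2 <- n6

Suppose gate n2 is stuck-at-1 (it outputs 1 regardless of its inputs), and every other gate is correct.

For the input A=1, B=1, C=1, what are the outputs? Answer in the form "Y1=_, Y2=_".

Propagate with n2 forced: n1=1, n2=1 [stuck-at-1], n3=0, n4=0, n5=1, n6=1.
So the outputs are Y1=0, Y2=1. (Without the fault they would be Y1=1, Y2=1.)

Y1=0, Y2=1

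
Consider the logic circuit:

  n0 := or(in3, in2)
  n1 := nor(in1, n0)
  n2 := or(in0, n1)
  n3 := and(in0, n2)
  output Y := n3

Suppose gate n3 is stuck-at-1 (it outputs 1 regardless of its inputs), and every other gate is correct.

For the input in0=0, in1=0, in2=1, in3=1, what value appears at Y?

Propagate with n3 forced: n0=1, n1=0, n2=0, n3=1 [stuck-at-1].
So Y = 1. (Without the fault it would be 0.)

1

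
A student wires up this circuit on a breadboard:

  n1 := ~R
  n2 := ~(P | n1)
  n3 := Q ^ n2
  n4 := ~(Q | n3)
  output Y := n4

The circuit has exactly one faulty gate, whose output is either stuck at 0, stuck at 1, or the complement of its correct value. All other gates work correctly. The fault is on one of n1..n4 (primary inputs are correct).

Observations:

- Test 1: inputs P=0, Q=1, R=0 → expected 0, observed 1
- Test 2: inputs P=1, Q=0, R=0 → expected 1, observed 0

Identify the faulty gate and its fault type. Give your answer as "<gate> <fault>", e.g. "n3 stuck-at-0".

n4 inverted output

Fault-free values for test 1 (P=0, Q=1, R=0): n1=1, n2=0, n3=1, n4=0, giving Y=0. Observed 1.
Test 1: faults giving observed 1 are {n4 stuck-at-1, n4 inverted output}.
Test 2 (P=1, Q=0, R=0): fault-free n1=1, n2=0, n3=0, n4=1 → 1; observed 0. Eliminates n4 stuck-at-1.
Only n4 inverted output is consistent with every test.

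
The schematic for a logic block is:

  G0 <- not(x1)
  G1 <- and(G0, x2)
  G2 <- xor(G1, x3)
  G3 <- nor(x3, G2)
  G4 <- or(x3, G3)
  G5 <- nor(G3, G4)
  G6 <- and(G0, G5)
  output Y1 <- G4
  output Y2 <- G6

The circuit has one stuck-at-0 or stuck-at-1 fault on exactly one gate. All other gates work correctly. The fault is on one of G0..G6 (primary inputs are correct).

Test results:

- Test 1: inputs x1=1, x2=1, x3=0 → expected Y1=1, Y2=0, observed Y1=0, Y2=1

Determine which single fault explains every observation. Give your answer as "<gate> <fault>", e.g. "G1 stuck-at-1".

Fault-free values for test 1 (x1=1, x2=1, x3=0): G0=0, G1=0, G2=0, G3=1, G4=1, G5=0, G6=0, giving Y1=1, Y2=0. Observed Y1=0, Y2=1.
Test 1: faults giving observed Y1=0, Y2=1 are {G0 stuck-at-1}.
Only G0 stuck-at-1 is consistent with every test.

G0 stuck-at-1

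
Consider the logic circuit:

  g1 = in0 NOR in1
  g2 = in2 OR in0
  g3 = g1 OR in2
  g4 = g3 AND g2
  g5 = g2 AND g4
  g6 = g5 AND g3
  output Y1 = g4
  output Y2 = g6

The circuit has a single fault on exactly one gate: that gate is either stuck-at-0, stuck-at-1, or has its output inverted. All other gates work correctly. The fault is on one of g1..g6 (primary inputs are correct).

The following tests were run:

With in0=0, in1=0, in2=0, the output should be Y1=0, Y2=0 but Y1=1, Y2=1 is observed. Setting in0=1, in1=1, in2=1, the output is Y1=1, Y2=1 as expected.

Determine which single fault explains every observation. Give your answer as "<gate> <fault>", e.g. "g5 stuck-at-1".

Fault-free values for test 1 (in0=0, in1=0, in2=0): g1=1, g2=0, g3=1, g4=0, g5=0, g6=0, giving Y1=0, Y2=0. Observed Y1=1, Y2=1.
Test 1: faults giving observed Y1=1, Y2=1 are {g2 stuck-at-1, g2 inverted output}.
Test 2 (in0=1, in1=1, in2=1): fault-free g1=0, g2=1, g3=1, g4=1, g5=1, g6=1 → Y1=1, Y2=1; observed Y1=1, Y2=1. Eliminates g2 inverted output.
Only g2 stuck-at-1 is consistent with every test.

g2 stuck-at-1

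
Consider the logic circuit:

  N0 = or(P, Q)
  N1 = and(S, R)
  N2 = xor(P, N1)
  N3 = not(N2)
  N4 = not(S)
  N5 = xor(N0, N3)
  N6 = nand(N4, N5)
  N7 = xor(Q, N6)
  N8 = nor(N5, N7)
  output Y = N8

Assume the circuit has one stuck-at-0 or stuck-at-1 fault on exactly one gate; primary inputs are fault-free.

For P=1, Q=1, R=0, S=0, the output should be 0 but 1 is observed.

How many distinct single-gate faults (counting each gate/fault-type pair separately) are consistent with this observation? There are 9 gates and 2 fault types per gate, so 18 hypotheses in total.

Fault-free: N0=1, N1=0, N2=1, N3=0, N4=1, N5=1, N6=0, N7=1, N8=0 → 0. Observed 1.
  N0: stuck-at-0 ✓; others ✗
  N1: stuck-at-1 ✓; others ✗
  N2: stuck-at-0 ✓; others ✗
  N3: stuck-at-1 ✓; others ✗
  N4: none of the 2 fault types match ✗
  N5: stuck-at-0 ✓; others ✗
  N6: none of the 2 fault types match ✗
  N7: none of the 2 fault types match ✗
  N8: stuck-at-1 ✓; others ✗
Consistent faults: {N0 stuck-at-0, N1 stuck-at-1, N2 stuck-at-0, N3 stuck-at-1, N5 stuck-at-0, N8 stuck-at-1} — 6 in all.

6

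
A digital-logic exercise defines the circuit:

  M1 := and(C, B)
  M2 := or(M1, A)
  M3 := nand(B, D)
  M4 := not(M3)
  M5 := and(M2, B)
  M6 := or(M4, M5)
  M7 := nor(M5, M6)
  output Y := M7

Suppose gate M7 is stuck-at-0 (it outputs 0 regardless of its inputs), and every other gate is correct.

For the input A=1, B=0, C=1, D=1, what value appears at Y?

0

Propagate with M7 forced: M1=0, M2=1, M3=1, M4=0, M5=0, M6=0, M7=0 [stuck-at-0].
So Y = 0. (Without the fault it would be 1.)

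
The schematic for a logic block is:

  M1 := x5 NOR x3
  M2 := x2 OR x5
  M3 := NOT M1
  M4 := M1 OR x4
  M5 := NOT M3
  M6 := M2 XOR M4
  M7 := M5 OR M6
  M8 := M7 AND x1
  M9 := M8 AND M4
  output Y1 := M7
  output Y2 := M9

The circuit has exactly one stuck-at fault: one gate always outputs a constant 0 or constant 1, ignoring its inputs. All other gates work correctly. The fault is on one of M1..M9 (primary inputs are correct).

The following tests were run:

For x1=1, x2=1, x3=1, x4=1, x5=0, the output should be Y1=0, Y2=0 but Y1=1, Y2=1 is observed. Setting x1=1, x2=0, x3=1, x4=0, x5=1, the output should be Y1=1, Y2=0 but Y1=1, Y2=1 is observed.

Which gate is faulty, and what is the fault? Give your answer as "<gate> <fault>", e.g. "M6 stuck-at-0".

Fault-free values for test 1 (x1=1, x2=1, x3=1, x4=1, x5=0): M1=0, M2=1, M3=1, M4=1, M5=0, M6=0, M7=0, M8=0, M9=0, giving Y1=0, Y2=0. Observed Y1=1, Y2=1.
Test 1: faults giving observed Y1=1, Y2=1 are {M1 stuck-at-1, M2 stuck-at-0, M3 stuck-at-0, M5 stuck-at-1, M6 stuck-at-1, M7 stuck-at-1}.
Test 2 (x1=1, x2=0, x3=1, x4=0, x5=1): fault-free M1=0, M2=1, M3=1, M4=0, M5=0, M6=1, M7=1, M8=1, M9=0 → Y1=1, Y2=0; observed Y1=1, Y2=1. Eliminates M2 stuck-at-0, M3 stuck-at-0, M5 stuck-at-1, M6 stuck-at-1, M7 stuck-at-1.
Only M1 stuck-at-1 is consistent with every test.

M1 stuck-at-1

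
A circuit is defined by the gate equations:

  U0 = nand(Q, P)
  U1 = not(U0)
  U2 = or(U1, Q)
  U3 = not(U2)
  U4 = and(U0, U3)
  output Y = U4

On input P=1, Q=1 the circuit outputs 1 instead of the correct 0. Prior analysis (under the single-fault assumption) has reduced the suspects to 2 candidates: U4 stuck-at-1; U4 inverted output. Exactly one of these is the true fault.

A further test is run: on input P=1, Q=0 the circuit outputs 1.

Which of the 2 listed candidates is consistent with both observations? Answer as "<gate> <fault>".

Evaluate each candidate on input P=1, Q=0:
  U4 stuck-at-1: U0=1, U1=0, U2=0, U3=1, U4=1 [stuck-at-1] → 1 — matches
  U4 inverted output: U0=1, U1=0, U2=0, U3=1, U4=0 [inverted output] → 0 — eliminated
Only U4 stuck-at-1 reproduces the observed 1.

U4 stuck-at-1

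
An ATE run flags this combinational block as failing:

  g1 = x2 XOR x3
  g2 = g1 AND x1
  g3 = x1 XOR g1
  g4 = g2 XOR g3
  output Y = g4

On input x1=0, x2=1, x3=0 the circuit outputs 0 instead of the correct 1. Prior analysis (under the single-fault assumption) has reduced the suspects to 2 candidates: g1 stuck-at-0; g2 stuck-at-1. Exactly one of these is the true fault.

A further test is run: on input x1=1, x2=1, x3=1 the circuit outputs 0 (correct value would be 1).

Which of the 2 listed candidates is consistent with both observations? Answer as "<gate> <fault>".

Evaluate each candidate on input x1=1, x2=1, x3=1:
  g1 stuck-at-0: g1=0 [stuck-at-0], g2=0, g3=1, g4=1 → 1 — eliminated
  g2 stuck-at-1: g1=0, g2=1 [stuck-at-1], g3=1, g4=0 → 0 — matches
Only g2 stuck-at-1 reproduces the observed 0.

g2 stuck-at-1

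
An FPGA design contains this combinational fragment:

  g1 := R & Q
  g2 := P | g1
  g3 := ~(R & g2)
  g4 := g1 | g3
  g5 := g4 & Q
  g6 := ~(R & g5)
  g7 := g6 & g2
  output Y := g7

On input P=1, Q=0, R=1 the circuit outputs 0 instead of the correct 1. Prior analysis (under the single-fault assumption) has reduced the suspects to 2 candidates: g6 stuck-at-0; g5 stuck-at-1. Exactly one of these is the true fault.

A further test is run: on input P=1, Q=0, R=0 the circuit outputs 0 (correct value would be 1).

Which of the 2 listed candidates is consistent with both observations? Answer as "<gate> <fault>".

Evaluate each candidate on input P=1, Q=0, R=0:
  g6 stuck-at-0: g1=0, g2=1, g3=1, g4=1, g5=0, g6=0 [stuck-at-0], g7=0 → 0 — matches
  g5 stuck-at-1: g1=0, g2=1, g3=1, g4=1, g5=1 [stuck-at-1], g6=1, g7=1 → 1 — eliminated
Only g6 stuck-at-0 reproduces the observed 0.

g6 stuck-at-0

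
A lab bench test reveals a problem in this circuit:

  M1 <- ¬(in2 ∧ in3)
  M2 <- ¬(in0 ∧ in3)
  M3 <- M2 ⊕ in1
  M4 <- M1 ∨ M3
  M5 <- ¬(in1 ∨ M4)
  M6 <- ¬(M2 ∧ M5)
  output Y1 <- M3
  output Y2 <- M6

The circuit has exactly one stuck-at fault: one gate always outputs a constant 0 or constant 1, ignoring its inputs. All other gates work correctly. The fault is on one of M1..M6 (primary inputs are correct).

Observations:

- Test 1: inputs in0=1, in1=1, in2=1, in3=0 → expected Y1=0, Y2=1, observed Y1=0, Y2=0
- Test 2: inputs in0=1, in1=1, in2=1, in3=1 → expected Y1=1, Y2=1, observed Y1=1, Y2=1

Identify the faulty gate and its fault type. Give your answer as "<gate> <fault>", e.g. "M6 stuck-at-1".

Fault-free values for test 1 (in0=1, in1=1, in2=1, in3=0): M1=1, M2=1, M3=0, M4=1, M5=0, M6=1, giving Y1=0, Y2=1. Observed Y1=0, Y2=0.
Test 1: faults giving observed Y1=0, Y2=0 are {M5 stuck-at-1, M6 stuck-at-0}.
Test 2 (in0=1, in1=1, in2=1, in3=1): fault-free M1=0, M2=0, M3=1, M4=1, M5=0, M6=1 → Y1=1, Y2=1; observed Y1=1, Y2=1. Eliminates M6 stuck-at-0.
Only M5 stuck-at-1 is consistent with every test.

M5 stuck-at-1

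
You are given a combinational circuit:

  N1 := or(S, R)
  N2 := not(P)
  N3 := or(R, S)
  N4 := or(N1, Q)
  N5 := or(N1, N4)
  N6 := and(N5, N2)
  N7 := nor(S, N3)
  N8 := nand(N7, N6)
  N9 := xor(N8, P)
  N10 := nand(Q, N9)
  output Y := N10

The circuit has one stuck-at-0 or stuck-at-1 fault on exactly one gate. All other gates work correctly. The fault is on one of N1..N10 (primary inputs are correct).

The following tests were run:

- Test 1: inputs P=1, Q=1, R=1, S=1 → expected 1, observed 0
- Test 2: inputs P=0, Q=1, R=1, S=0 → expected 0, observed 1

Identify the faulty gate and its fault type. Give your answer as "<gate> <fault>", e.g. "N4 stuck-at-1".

Fault-free values for test 1 (P=1, Q=1, R=1, S=1): N1=1, N2=0, N3=1, N4=1, N5=1, N6=0, N7=0, N8=1, N9=0, N10=1, giving Y=1. Observed 0.
Test 1: faults giving observed 0 are {N8 stuck-at-0, N9 stuck-at-1, N10 stuck-at-0}.
Test 2 (P=0, Q=1, R=1, S=0): fault-free N1=1, N2=1, N3=1, N4=1, N5=1, N6=1, N7=0, N8=1, N9=1, N10=0 → 0; observed 1. Eliminates N9 stuck-at-1, N10 stuck-at-0.
Only N8 stuck-at-0 is consistent with every test.

N8 stuck-at-0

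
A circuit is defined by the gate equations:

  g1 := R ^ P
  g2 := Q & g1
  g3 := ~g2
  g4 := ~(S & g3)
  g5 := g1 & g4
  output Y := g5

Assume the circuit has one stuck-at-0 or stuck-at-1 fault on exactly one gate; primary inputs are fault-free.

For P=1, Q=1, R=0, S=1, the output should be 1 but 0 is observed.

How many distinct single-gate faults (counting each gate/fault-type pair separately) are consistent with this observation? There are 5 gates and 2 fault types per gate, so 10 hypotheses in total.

5

Fault-free: g1=1, g2=1, g3=0, g4=1, g5=1 → 1. Observed 0.
  g1 stuck-at-0: output 0 ✓
  g1 stuck-at-1: output 1 ✗
  g2 stuck-at-0: output 0 ✓
  g2 stuck-at-1: output 1 ✗
  g3 stuck-at-0: output 1 ✗
  g3 stuck-at-1: output 0 ✓
  g4 stuck-at-0: output 0 ✓
  g4 stuck-at-1: output 1 ✗
  g5 stuck-at-0: output 0 ✓
  g5 stuck-at-1: output 1 ✗
Consistent faults: {g1 stuck-at-0, g2 stuck-at-0, g3 stuck-at-1, g4 stuck-at-0, g5 stuck-at-0} — 5 in all.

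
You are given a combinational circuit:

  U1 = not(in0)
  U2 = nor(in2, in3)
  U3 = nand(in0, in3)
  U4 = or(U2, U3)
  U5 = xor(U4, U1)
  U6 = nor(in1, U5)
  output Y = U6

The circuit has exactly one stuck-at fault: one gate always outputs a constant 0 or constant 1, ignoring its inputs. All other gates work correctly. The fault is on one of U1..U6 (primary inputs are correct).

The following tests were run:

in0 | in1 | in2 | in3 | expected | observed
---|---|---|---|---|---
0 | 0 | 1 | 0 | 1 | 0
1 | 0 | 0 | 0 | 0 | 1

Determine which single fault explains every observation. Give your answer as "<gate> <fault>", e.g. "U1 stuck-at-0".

Fault-free values for test 1 (in0=0, in1=0, in2=1, in3=0): U1=1, U2=0, U3=1, U4=1, U5=0, U6=1, giving Y=1. Observed 0.
Test 1: faults giving observed 0 are {U1 stuck-at-0, U3 stuck-at-0, U4 stuck-at-0, U5 stuck-at-1, U6 stuck-at-0}.
Test 2 (in0=1, in1=0, in2=0, in3=0): fault-free U1=0, U2=1, U3=1, U4=1, U5=1, U6=0 → 0; observed 1. Eliminates U1 stuck-at-0, U3 stuck-at-0, U5 stuck-at-1, U6 stuck-at-0.
Only U4 stuck-at-0 is consistent with every test.

U4 stuck-at-0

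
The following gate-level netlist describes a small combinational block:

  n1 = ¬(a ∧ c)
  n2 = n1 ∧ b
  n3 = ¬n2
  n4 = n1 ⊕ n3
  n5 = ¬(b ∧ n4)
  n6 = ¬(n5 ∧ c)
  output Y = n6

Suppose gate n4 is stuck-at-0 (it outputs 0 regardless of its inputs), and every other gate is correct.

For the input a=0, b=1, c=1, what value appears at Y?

Propagate with n4 forced: n1=1, n2=1, n3=0, n4=0 [stuck-at-0], n5=1, n6=0.
So Y = 0. (Without the fault it would be 1.)

0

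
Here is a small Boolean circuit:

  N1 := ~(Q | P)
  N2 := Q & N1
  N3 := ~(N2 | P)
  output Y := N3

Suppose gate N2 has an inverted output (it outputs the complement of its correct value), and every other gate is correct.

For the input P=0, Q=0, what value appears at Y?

Propagate with N2 forced: N1=1, N2=1 [inverted output], N3=0.
So Y = 0. (Without the fault it would be 1.)

0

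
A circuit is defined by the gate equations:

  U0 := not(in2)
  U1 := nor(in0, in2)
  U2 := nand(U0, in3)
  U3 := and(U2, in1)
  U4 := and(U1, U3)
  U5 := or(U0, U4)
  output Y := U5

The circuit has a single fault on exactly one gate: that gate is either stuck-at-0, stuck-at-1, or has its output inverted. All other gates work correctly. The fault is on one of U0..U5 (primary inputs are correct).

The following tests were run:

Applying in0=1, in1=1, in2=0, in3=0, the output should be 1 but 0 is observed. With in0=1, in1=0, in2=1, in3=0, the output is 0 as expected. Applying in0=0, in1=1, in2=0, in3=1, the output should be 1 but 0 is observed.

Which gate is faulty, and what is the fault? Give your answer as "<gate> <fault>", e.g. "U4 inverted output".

Fault-free values for test 1 (in0=1, in1=1, in2=0, in3=0): U0=1, U1=0, U2=1, U3=1, U4=0, U5=1, giving Y=1. Observed 0.
Test 1: faults giving observed 0 are {U0 stuck-at-0, U0 inverted output, U5 stuck-at-0, U5 inverted output}.
Test 2 (in0=1, in1=0, in2=1, in3=0): fault-free U0=0, U1=0, U2=1, U3=0, U4=0, U5=0 → 0; observed 0. Eliminates U0 inverted output, U5 inverted output.
Test 3 (in0=0, in1=1, in2=0, in3=1): fault-free U0=1, U1=1, U2=0, U3=0, U4=0, U5=1 → 1; observed 0. Eliminates U0 stuck-at-0.
Only U5 stuck-at-0 is consistent with every test.

U5 stuck-at-0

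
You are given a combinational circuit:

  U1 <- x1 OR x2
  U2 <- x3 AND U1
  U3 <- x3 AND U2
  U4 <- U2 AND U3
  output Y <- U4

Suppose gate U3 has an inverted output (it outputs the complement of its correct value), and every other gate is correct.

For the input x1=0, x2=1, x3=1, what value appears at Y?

0

Propagate with U3 forced: U1=1, U2=1, U3=0 [inverted output], U4=0.
So Y = 0. (Without the fault it would be 1.)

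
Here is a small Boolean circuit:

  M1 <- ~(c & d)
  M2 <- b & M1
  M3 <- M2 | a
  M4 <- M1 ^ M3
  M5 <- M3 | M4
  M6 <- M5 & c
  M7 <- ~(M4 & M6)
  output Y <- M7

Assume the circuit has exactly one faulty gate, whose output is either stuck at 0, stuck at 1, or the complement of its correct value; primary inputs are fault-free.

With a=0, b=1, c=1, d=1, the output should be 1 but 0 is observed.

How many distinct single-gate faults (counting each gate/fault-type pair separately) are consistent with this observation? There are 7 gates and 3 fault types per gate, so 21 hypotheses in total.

Fault-free: M1=0, M2=0, M3=0, M4=0, M5=0, M6=0, M7=1 → 1. Observed 0.
  M1: none of the 3 fault types match ✗
  M2: stuck-at-1, inverted output ✓; others ✗
  M3: stuck-at-1, inverted output ✓; others ✗
  M4: stuck-at-1, inverted output ✓; others ✗
  M5: none of the 3 fault types match ✗
  M6: none of the 3 fault types match ✗
  M7: stuck-at-0, inverted output ✓; others ✗
Consistent faults: {M2 stuck-at-1, M2 inverted output, M3 stuck-at-1, M3 inverted output, M4 stuck-at-1, M4 inverted output, M7 stuck-at-0, M7 inverted output} — 8 in all.

8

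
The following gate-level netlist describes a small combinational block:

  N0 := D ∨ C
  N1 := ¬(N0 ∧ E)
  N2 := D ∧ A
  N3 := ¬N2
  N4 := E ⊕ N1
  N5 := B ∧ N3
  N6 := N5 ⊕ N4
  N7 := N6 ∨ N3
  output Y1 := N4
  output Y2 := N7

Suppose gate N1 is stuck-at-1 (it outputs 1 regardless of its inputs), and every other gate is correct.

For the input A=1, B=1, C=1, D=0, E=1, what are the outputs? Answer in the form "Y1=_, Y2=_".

Propagate with N1 forced: N0=1, N1=1 [stuck-at-1], N2=0, N3=1, N4=0, N5=1, N6=1, N7=1.
So the outputs are Y1=0, Y2=1. (Without the fault they would be Y1=1, Y2=1.)

Y1=0, Y2=1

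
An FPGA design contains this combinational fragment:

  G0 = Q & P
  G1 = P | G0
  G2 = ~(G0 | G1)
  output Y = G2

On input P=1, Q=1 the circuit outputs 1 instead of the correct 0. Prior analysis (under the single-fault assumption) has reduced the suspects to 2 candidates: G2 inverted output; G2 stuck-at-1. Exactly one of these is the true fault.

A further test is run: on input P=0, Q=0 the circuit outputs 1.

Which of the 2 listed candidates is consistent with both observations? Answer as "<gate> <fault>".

Evaluate each candidate on input P=0, Q=0:
  G2 inverted output: G0=0, G1=0, G2=0 [inverted output] → 0 — eliminated
  G2 stuck-at-1: G0=0, G1=0, G2=1 [stuck-at-1] → 1 — matches
Only G2 stuck-at-1 reproduces the observed 1.

G2 stuck-at-1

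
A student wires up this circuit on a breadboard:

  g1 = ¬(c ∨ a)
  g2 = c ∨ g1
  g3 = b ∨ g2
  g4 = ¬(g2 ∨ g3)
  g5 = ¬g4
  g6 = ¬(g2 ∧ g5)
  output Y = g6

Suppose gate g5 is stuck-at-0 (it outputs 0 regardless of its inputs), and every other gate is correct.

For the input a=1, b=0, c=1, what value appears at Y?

Propagate with g5 forced: g1=0, g2=1, g3=1, g4=0, g5=0 [stuck-at-0], g6=1.
So Y = 1. (Without the fault it would be 0.)

1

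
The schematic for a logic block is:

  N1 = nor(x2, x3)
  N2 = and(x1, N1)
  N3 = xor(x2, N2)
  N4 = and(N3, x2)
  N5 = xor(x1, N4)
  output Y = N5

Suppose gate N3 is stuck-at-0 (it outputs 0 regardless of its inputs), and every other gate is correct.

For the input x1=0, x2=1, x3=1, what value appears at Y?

0

Propagate with N3 forced: N1=0, N2=0, N3=0 [stuck-at-0], N4=0, N5=0.
So Y = 0. (Without the fault it would be 1.)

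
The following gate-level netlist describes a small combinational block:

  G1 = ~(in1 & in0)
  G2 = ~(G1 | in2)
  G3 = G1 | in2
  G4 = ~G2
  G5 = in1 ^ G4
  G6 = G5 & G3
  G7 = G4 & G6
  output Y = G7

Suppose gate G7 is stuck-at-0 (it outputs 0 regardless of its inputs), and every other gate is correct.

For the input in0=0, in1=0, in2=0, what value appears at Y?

Propagate with G7 forced: G1=1, G2=0, G3=1, G4=1, G5=1, G6=1, G7=0 [stuck-at-0].
So Y = 0. (Without the fault it would be 1.)

0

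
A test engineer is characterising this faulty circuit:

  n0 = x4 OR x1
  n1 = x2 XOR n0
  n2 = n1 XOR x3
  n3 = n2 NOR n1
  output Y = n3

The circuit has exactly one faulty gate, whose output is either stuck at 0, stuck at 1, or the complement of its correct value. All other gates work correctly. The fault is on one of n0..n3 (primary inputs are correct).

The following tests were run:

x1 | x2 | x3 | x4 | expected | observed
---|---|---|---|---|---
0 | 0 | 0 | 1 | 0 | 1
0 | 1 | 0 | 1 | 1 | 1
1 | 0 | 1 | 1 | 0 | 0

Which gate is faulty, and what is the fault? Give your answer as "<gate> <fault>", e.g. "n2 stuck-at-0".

Fault-free values for test 1 (x1=0, x2=0, x3=0, x4=1): n0=1, n1=1, n2=1, n3=0, giving Y=0. Observed 1.
Test 1: faults giving observed 1 are {n0 stuck-at-0, n0 inverted output, n1 stuck-at-0, n1 inverted output, n3 stuck-at-1, n3 inverted output}.
Test 2 (x1=0, x2=1, x3=0, x4=1): fault-free n0=1, n1=0, n2=0, n3=1 → 1; observed 1. Eliminates n0 stuck-at-0, n0 inverted output, n1 inverted output, n3 inverted output.
Test 3 (x1=1, x2=0, x3=1, x4=1): fault-free n0=1, n1=1, n2=0, n3=0 → 0; observed 0. Eliminates n3 stuck-at-1.
Only n1 stuck-at-0 is consistent with every test.

n1 stuck-at-0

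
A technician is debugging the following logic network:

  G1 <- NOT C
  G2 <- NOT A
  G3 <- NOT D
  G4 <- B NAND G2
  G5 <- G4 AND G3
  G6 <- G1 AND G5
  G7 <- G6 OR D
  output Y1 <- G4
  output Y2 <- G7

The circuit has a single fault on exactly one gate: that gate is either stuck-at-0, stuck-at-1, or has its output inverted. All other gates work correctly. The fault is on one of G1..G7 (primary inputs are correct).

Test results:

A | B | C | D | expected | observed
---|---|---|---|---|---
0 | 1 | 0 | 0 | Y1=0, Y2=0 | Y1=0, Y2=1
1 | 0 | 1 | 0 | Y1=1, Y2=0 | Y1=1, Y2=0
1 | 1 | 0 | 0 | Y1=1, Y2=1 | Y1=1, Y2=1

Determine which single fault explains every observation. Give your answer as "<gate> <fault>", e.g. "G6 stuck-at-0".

G5 stuck-at-1

Fault-free values for test 1 (A=0, B=1, C=0, D=0): G1=1, G2=1, G3=1, G4=0, G5=0, G6=0, G7=0, giving Y1=0, Y2=0. Observed Y1=0, Y2=1.
Test 1: faults giving observed Y1=0, Y2=1 are {G5 stuck-at-1, G5 inverted output, G6 stuck-at-1, G6 inverted output, G7 stuck-at-1, G7 inverted output}.
Test 2 (A=1, B=0, C=1, D=0): fault-free G1=0, G2=0, G3=1, G4=1, G5=1, G6=0, G7=0 → Y1=1, Y2=0; observed Y1=1, Y2=0. Eliminates G6 stuck-at-1, G6 inverted output, G7 stuck-at-1, G7 inverted output.
Test 3 (A=1, B=1, C=0, D=0): fault-free G1=1, G2=0, G3=1, G4=1, G5=1, G6=1, G7=1 → Y1=1, Y2=1; observed Y1=1, Y2=1. Eliminates G5 inverted output.
Only G5 stuck-at-1 is consistent with every test.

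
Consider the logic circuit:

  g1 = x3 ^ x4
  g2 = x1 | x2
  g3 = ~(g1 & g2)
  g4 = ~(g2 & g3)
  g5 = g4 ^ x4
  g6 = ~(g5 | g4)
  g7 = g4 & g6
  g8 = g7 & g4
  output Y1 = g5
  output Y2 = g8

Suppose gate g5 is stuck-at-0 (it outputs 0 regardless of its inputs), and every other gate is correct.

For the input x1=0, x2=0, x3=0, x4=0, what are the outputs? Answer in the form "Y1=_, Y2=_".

Propagate with g5 forced: g1=0, g2=0, g3=1, g4=1, g5=0 [stuck-at-0], g6=0, g7=0, g8=0.
So the outputs are Y1=0, Y2=0. (Without the fault they would be Y1=1, Y2=0.)

Y1=0, Y2=0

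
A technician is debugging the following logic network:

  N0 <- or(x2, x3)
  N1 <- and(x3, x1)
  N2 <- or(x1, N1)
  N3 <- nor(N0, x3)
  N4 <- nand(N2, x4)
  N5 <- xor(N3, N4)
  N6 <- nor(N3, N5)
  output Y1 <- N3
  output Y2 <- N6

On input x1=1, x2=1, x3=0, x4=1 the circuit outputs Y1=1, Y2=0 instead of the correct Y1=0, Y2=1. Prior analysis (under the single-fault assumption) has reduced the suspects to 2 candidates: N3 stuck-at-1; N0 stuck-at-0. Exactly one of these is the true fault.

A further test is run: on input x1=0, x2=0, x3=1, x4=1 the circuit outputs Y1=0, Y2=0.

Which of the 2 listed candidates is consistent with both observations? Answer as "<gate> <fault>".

Evaluate each candidate on input x1=0, x2=0, x3=1, x4=1:
  N3 stuck-at-1: N0=1, N1=0, N2=0, N3=1 [stuck-at-1], N4=1, N5=0, N6=0 → Y1=1, Y2=0 — eliminated
  N0 stuck-at-0: N0=0 [stuck-at-0], N1=0, N2=0, N3=0, N4=1, N5=1, N6=0 → Y1=0, Y2=0 — matches
Only N0 stuck-at-0 reproduces the observed Y1=0, Y2=0.

N0 stuck-at-0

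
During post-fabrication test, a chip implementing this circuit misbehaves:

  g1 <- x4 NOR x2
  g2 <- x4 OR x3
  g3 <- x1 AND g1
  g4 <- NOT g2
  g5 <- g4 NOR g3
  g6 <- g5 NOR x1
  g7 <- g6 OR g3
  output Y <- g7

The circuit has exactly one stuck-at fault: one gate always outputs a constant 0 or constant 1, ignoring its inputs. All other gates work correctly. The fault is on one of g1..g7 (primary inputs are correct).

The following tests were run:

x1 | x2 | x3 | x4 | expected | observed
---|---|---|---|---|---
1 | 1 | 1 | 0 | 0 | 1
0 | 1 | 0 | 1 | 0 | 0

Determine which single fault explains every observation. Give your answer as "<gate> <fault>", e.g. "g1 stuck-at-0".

g1 stuck-at-1

Fault-free values for test 1 (x1=1, x2=1, x3=1, x4=0): g1=0, g2=1, g3=0, g4=0, g5=1, g6=0, g7=0, giving Y=0. Observed 1.
Test 1: faults giving observed 1 are {g1 stuck-at-1, g3 stuck-at-1, g6 stuck-at-1, g7 stuck-at-1}.
Test 2 (x1=0, x2=1, x3=0, x4=1): fault-free g1=0, g2=1, g3=0, g4=0, g5=1, g6=0, g7=0 → 0; observed 0. Eliminates g3 stuck-at-1, g6 stuck-at-1, g7 stuck-at-1.
Only g1 stuck-at-1 is consistent with every test.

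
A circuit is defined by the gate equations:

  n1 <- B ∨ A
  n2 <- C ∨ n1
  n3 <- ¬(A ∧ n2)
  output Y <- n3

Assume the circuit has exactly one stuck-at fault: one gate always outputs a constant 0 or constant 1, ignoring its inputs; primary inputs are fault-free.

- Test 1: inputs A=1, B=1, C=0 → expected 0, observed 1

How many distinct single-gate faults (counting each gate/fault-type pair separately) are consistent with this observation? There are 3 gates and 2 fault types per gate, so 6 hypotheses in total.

3

Fault-free: n1=1, n2=1, n3=0 → 0. Observed 1.
  n1 stuck-at-0: output 1 ✓
  n1 stuck-at-1: output 0 ✗
  n2 stuck-at-0: output 1 ✓
  n2 stuck-at-1: output 0 ✗
  n3 stuck-at-0: output 0 ✗
  n3 stuck-at-1: output 1 ✓
Consistent faults: {n1 stuck-at-0, n2 stuck-at-0, n3 stuck-at-1} — 3 in all.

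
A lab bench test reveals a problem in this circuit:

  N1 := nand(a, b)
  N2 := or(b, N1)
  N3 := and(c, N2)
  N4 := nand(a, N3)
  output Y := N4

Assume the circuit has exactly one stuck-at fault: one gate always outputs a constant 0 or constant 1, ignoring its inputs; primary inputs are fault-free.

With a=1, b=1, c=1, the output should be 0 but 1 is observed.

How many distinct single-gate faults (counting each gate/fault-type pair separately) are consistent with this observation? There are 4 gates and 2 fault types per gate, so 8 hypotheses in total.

Fault-free: N1=0, N2=1, N3=1, N4=0 → 0. Observed 1.
  N1 stuck-at-0: output 0 ✗
  N1 stuck-at-1: output 0 ✗
  N2 stuck-at-0: output 1 ✓
  N2 stuck-at-1: output 0 ✗
  N3 stuck-at-0: output 1 ✓
  N3 stuck-at-1: output 0 ✗
  N4 stuck-at-0: output 0 ✗
  N4 stuck-at-1: output 1 ✓
Consistent faults: {N2 stuck-at-0, N3 stuck-at-0, N4 stuck-at-1} — 3 in all.

3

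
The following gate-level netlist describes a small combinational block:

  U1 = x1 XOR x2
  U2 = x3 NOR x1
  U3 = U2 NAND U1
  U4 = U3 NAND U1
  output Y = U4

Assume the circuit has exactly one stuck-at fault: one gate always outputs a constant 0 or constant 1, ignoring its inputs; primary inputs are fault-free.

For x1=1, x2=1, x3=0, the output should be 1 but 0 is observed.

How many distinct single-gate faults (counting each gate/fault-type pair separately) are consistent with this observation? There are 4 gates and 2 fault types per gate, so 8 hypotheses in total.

2

Fault-free: U1=0, U2=0, U3=1, U4=1 → 1. Observed 0.
  U1 stuck-at-0: output 1 ✗
  U1 stuck-at-1: output 0 ✓
  U2 stuck-at-0: output 1 ✗
  U2 stuck-at-1: output 1 ✗
  U3 stuck-at-0: output 1 ✗
  U3 stuck-at-1: output 1 ✗
  U4 stuck-at-0: output 0 ✓
  U4 stuck-at-1: output 1 ✗
Consistent faults: {U1 stuck-at-1, U4 stuck-at-0} — 2 in all.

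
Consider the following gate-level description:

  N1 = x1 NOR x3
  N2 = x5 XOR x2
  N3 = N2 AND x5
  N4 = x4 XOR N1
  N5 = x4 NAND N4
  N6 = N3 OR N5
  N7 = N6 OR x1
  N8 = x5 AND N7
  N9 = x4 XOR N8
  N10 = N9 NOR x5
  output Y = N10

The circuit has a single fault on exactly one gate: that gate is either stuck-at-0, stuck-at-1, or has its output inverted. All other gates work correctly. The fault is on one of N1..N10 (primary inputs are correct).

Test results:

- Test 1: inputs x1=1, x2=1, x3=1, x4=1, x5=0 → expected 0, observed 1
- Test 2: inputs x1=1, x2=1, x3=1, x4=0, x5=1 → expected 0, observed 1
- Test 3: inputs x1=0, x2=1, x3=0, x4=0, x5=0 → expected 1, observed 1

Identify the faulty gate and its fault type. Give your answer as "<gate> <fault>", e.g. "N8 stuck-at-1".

Fault-free values for test 1 (x1=1, x2=1, x3=1, x4=1, x5=0): N1=0, N2=1, N3=0, N4=1, N5=0, N6=0, N7=1, N8=0, N9=1, N10=0, giving Y=0. Observed 1.
Test 1: faults giving observed 1 are {N8 stuck-at-1, N8 inverted output, N9 stuck-at-0, N9 inverted output, N10 stuck-at-1, N10 inverted output}.
Test 2 (x1=1, x2=1, x3=1, x4=0, x5=1): fault-free N1=0, N2=0, N3=0, N4=0, N5=1, N6=1, N7=1, N8=1, N9=1, N10=0 → 0; observed 1. Eliminates N8 stuck-at-1, N8 inverted output, N9 stuck-at-0, N9 inverted output.
Test 3 (x1=0, x2=1, x3=0, x4=0, x5=0): fault-free N1=1, N2=1, N3=0, N4=1, N5=1, N6=1, N7=1, N8=0, N9=0, N10=1 → 1; observed 1. Eliminates N10 inverted output.
Only N10 stuck-at-1 is consistent with every test.

N10 stuck-at-1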